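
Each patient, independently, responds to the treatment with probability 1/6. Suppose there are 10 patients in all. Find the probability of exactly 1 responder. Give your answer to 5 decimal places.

0.32301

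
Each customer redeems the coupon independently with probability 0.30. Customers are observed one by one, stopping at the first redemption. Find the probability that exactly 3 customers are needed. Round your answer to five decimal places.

Geometric (trials to first success), p = 0.30.
P(Y = 3) = (1−p)^2 · p = 0.49 · 0.30 = 0.1470000

0.14700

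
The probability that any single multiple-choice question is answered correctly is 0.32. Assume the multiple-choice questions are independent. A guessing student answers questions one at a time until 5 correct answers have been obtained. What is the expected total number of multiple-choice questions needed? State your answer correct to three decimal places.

Y = total multiple-choice questions until the fifth success; negative binomial with r=5, p=0.32.
E[Y] = r / p = 5 / 0.32 = 15.62500

15.625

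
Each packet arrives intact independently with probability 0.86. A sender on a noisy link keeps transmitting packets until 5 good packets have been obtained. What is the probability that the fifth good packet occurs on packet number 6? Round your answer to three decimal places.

0.329

Y = trial on which the fifth success occurs; negative binomial, r=5, p=0.86.
P(Y=6) = C(5,4) · p^5 · (1−p)^1
= 5 · 0.47043 · 0.14 = 0.32930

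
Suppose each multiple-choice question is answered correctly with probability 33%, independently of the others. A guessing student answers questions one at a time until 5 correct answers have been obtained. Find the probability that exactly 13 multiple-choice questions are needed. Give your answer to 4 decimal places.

0.0787

Y = trial on which the fifth success occurs; negative binomial, r=5, p=0.33.
P(Y=13) = C(12,4) · p^5 · (1−p)^8
= 495 · 0.0039135 · 0.040607 = 0.078664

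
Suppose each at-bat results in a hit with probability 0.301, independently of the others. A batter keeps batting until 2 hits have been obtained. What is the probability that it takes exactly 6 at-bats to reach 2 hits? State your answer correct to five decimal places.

0.10815

Y = trial on which the second success occurs; negative binomial, r=2, p=0.301.
P(Y=6) = C(5,1) · p^2 · (1−p)^4
= 5 · 0.090601 · 0.23873 = 0.1081463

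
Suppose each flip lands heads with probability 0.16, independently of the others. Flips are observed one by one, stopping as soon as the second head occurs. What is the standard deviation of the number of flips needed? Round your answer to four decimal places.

Y = total flips until the second success; negative binomial with r=2, p=0.16.
SD(Y) = √[r(1−p)/p²] = √(65.625000) = 8.100926

8.1009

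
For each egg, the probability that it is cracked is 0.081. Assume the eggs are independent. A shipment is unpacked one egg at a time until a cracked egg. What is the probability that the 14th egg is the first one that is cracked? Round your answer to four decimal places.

Geometric (trials to first success), p = 0.081.
P(Y = 14) = (1−p)^13 · p = 0.3335 · 0.081 = 0.027014

0.0270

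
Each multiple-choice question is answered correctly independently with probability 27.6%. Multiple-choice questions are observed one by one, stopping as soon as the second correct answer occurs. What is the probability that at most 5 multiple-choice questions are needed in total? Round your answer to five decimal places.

Finishing within 5 multiple-choice questions ⇔ at least 2 successes in the first 5. With X ~ Binomial(5, 0.276), P(Y ≤ 5) = 1 − P(X ≤ 1).
  k=0: C(5,0)·0.276^0·0.724^5 = 0.1989266
  k=1: C(5,1)·0.276^1·0.724^4 = 0.3791695
1 − 0.5780960 = 0.4219040

0.42190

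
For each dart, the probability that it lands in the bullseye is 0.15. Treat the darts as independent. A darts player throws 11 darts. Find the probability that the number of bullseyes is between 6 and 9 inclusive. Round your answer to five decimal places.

X ~ Binomial(11, 0.15); P(6 ≤ X ≤ 9) = Σ C(11,k) p^k (1−p)^(11−k) over k:
  k=6: C(11,6)·0.15^6·0.85^5 = 0.0023350
  k=7: C(11,7)·0.15^7·0.85^4 = 0.0002943
  k=8: C(11,8)·0.15^8·0.85^3 = 0.0000260
  k=9: C(11,9)·0.15^9·0.85^2 = 0.0000015
Total = 0.0026568

0.00266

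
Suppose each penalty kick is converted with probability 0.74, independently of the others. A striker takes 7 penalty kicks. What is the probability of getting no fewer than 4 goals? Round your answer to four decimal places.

0.9198

X ~ Binomial(7, 0.74); P(X ≥ 4) = Σ C(7,k) p^k (1−p)^(7−k) over k:
  k=4: C(7,4)·0.74^4·0.26^3 = 0.184465
  k=5: C(7,5)·0.74^5·0.26^2 = 0.315010
  k=6: C(7,6)·0.74^6·0.26^1 = 0.298856
  k=7: C(7,7)·0.74^7·0.26^0 = 0.121513
Total = 0.919844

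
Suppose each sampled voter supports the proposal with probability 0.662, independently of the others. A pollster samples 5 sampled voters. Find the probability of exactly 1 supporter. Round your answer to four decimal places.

0.0432

X ~ Binomial(n=5, p=0.662).
P(X=1) = C(5,1) · p^1 · (1−p)^4
= 5 · 0.662 · 0.013052 = 0.043201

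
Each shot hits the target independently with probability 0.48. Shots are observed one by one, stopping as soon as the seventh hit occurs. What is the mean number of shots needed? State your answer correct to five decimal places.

Y = total shots until the seventh success; negative binomial with r=7, p=0.48.
E[Y] = r / p = 7 / 0.48 = 14.5833333

14.58333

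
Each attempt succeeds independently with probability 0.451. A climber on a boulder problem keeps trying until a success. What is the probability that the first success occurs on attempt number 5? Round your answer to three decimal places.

0.041

Geometric (trials to first success), p = 0.451.
P(Y = 5) = (1−p)^4 · p = 0.090843 · 0.451 = 0.04097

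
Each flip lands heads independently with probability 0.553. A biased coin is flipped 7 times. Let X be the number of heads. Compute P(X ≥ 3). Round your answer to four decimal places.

X ~ Binomial(7, 0.553); P(X ≥ 3) = Σ C(7,k) p^k (1−p)^(7−k) over k:
  k=3: C(7,3)·0.553^3·0.447^4 = 0.236305
  k=4: C(7,4)·0.553^4·0.447^3 = 0.292342
  k=5: C(7,5)·0.553^5·0.447^2 = 0.217000
  k=6: C(7,6)·0.553^6·0.447^1 = 0.089486
  k=7: C(7,7)·0.553^7·0.447^0 = 0.015815
Total = 0.850949

0.8509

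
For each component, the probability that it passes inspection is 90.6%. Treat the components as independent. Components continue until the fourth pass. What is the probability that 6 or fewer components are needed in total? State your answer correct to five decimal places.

Finishing within 6 components ⇔ at least 4 successes in the first 6. With X ~ Binomial(6, 0.906), P(Y ≤ 6) = 1 − P(X ≤ 3).
  k=0: C(6,0)·0.906^0·0.094^6 = 0.0000007
  k=1: C(6,1)·0.906^1·0.094^5 = 0.0000399
  k=2: C(6,2)·0.906^2·0.094^4 = 0.0009613
  k=3: C(6,3)·0.906^3·0.094^3 = 0.0123537
1 − 0.0133556 = 0.9866444

0.98664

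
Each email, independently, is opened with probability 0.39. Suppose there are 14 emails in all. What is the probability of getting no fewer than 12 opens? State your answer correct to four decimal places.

X ~ Binomial(14, 0.39); P(X ≥ 12) = Σ C(14,k) p^k (1−p)^(14−k) over k:
  k=12: C(14,12)·0.39^12·0.61^2 = 0.000419
  k=13: C(14,13)·0.39^13·0.61^1 = 0.000041
  k=14: C(14,14)·0.39^14·0.61^0 = 0.000002
Total = 0.000462

0.0005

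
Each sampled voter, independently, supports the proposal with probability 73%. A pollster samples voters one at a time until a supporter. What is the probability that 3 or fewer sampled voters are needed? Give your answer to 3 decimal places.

0.980

Y = number of sampled voters to the first success; geometric, p = 0.73.
P(Y ≤ 3) = 1 − (1−p)^3 = 1 − 0.01968 = 0.98032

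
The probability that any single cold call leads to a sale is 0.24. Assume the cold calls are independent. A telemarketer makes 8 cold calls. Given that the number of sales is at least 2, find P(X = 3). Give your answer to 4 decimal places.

X ~ Binomial(8, 0.24). Want P(X=3 | X≥2) = P(X=3) / P(X≥2).
P(X=3) = C(8,3)·0.24^3·0.76^5 = 0.196286
P(X≥2) = 1 − 0.111303 − 0.281188 = 0.607509
Ratio = 0.196286 / 0.607509 = 0.323100

0.3231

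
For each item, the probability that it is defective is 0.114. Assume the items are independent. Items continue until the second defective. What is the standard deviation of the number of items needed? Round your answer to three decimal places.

Y = total items until the second success; negative binomial with r=2, p=0.114.
SD(Y) = √[r(1−p)/p²] = √(136.34965) = 11.67689

11.677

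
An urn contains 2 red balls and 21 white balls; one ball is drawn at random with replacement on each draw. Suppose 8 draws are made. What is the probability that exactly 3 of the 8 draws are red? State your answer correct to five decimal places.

0.02336

X ~ Binomial(n=8, p=0.086957).
P(X=3) = C(8,3) · p^3 · (1−p)^5
= 56 · 0.00065752 · 0.63454 = 0.0233642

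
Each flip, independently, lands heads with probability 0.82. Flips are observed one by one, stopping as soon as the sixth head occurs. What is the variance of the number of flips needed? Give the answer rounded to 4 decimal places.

Y = total flips until the sixth success; negative binomial with r=6, p=0.82.
Var(Y) = r(1−p)/p² = 6·0.18 / 0.82² = 1.606187

1.6062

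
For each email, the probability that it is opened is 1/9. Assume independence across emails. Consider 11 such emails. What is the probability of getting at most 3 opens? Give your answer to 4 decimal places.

X ~ Binomial(11, 0.111111); P(X ≤ 3) = Σ C(11,k) p^k (1−p)^(11−k) over k:
  k=0: C(11,0)·0.111111^0·0.888889^11 = 0.273730
  k=1: C(11,1)·0.111111^1·0.888889^10 = 0.376379
  k=2: C(11,2)·0.111111^2·0.888889^9 = 0.235237
  k=3: C(11,3)·0.111111^3·0.888889^8 = 0.088214
Total = 0.973559

0.9736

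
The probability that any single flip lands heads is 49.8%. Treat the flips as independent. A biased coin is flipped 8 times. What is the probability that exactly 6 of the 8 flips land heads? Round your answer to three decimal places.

0.108

X ~ Binomial(n=8, p=0.498).
P(X=6) = C(8,6) · p^6 · (1−p)^2
= 28 · 0.015254 · 0.252 = 0.10763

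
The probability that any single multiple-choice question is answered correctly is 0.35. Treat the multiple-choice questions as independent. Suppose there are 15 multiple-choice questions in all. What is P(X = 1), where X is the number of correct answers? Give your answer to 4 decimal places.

X ~ Binomial(n=15, p=0.35).
P(X=1) = C(15,1) · p^1 · (1−p)^14
= 15 · 0.35 · 0.0024032 = 0.012617

0.0126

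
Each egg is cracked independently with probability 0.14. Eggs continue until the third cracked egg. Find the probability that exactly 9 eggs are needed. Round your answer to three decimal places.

0.031

Y = trial on which the third success occurs; negative binomial, r=3, p=0.14.
P(Y=9) = C(8,2) · p^3 · (1−p)^6
= 28 · 0.002744 · 0.40457 = 0.03108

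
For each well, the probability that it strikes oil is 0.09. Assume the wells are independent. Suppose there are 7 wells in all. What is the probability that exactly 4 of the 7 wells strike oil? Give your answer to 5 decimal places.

0.00173

X ~ Binomial(n=7, p=0.09).
P(X=4) = C(7,4) · p^4 · (1−p)^3
= 35 · 6.561e-05 · 0.75357 = 0.0017305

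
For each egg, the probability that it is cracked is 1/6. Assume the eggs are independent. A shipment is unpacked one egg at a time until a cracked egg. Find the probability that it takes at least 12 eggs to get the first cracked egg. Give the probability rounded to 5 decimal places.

Y = number of eggs to the first success; geometric, p = 0.166667.
P(Y > 11) = P(first 11 all fail) = (1−p)^11 = 0.1345880

0.13459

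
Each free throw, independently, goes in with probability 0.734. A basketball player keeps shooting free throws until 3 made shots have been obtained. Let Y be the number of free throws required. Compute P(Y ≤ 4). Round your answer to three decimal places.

Finishing within 4 free throws ⇔ at least 3 successes in the first 4. With X ~ Binomial(4, 0.734), P(Y ≤ 4) = 1 − P(X ≤ 2).
  k=0: C(4,0)·0.734^0·0.266^4 = 0.00501
  k=1: C(4,1)·0.734^1·0.266^3 = 0.05526
  k=2: C(4,2)·0.734^2·0.266^2 = 0.22872
1 − 0.28899 = 0.71101

0.711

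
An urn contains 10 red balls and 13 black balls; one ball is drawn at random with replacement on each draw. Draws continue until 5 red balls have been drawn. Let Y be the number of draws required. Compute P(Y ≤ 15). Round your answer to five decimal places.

Finishing within 15 draws ⇔ at least 5 successes in the first 15. With X ~ Binomial(15, 0.434783), P(Y ≤ 15) = 1 − P(X ≤ 4).
  k=0: C(15,0)·0.434783^0·0.565217^15 = 0.0001920
  k=1: C(15,1)·0.434783^1·0.565217^14 = 0.0022150
  k=2: C(15,2)·0.434783^2·0.565217^13 = 0.0119271
  k=3: C(15,3)·0.434783^3·0.565217^12 = 0.0397570
  k=4: C(15,4)·0.434783^4·0.565217^11 = 0.0917470
1 − 0.1458382 = 0.8541618

0.85416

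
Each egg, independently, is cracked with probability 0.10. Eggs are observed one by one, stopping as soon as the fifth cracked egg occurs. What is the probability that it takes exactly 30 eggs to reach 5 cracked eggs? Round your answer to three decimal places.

0.017

Y = trial on which the fifth success occurs; negative binomial, r=5, p=0.10.
P(Y=30) = C(29,4) · p^5 · (1−p)^25
= 23751 · 1e-05 · 0.07179 = 0.01705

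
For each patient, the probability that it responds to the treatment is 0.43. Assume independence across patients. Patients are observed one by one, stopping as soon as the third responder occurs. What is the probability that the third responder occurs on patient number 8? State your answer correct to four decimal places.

Y = trial on which the third success occurs; negative binomial, r=3, p=0.43.
P(Y=8) = C(7,2) · p^3 · (1−p)^5
= 21 · 0.079507 · 0.060169 = 0.100461

0.1005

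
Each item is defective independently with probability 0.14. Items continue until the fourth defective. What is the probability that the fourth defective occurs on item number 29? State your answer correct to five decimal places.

0.02899

Y = trial on which the fourth success occurs; negative binomial, r=4, p=0.14.
P(Y=29) = C(28,3) · p^4 · (1−p)^25
= 3276 · 0.00038416 · 0.023039 = 0.0289946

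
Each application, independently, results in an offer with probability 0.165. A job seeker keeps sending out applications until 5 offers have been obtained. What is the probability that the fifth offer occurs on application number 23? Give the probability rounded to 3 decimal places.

Y = trial on which the fifth success occurs; negative binomial, r=5, p=0.165.
P(Y=23) = C(22,4) · p^5 · (1−p)^18
= 7315 · 0.0001223 · 0.038936 = 0.03483

0.035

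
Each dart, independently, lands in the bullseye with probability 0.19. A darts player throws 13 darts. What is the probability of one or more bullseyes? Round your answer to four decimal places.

P(at least one) = 1 − P(none) = 1 − (1 − 0.19)^13
= 1 − 0.064611 = 0.935389

0.9354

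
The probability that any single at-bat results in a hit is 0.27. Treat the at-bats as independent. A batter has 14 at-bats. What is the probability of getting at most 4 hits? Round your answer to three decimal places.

X ~ Binomial(14, 0.27); P(X ≤ 4) = Σ C(14,k) p^k (1−p)^(14−k) over k:
  k=0: C(14,0)·0.27^0·0.73^14 = 0.01220
  k=1: C(14,1)·0.27^1·0.73^13 = 0.06320
  k=2: C(14,2)·0.27^2·0.73^12 = 0.15193
  k=3: C(14,3)·0.27^3·0.73^11 = 0.22477
  k=4: C(14,4)·0.27^4·0.73^10 = 0.22862
Total = 0.68073

0.681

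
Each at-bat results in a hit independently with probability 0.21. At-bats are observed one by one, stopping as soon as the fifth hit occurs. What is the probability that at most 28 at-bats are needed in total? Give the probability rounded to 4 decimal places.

Finishing within 28 at-bats ⇔ at least 5 successes in the first 28. With X ~ Binomial(28, 0.21), P(Y ≤ 28) = 1 − P(X ≤ 4).
  k=0: C(28,0)·0.21^0·0.79^28 = 0.001360
  k=1: C(28,1)·0.21^1·0.79^27 = 0.010123
  k=2: C(28,2)·0.21^2·0.79^26 = 0.036327
  k=3: C(28,3)·0.21^3·0.79^25 = 0.083691
  k=4: C(28,4)·0.21^4·0.79^24 = 0.139044
1 − 0.270545 = 0.729455

0.7295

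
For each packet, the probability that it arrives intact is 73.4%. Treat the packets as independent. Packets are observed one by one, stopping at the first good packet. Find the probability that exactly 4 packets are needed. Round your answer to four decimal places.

Geometric (trials to first success), p = 0.734.
P(Y = 4) = (1−p)^3 · p = 0.018821 · 0.734 = 0.013815

0.0138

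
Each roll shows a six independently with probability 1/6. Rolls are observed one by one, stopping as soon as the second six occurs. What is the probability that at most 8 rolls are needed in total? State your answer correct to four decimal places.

0.3953

Finishing within 8 rolls ⇔ at least 2 successes in the first 8. With X ~ Binomial(8, 0.166667), P(Y ≤ 8) = 1 − P(X ≤ 1).
  k=0: C(8,0)·0.166667^0·0.833333^8 = 0.232568
  k=1: C(8,1)·0.166667^1·0.833333^7 = 0.372109
1 − 0.604677 = 0.395323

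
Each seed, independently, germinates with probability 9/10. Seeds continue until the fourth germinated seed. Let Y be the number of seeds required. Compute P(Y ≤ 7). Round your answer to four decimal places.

0.9973

Finishing within 7 seeds ⇔ at least 4 successes in the first 7. With X ~ Binomial(7, 0.90), P(Y ≤ 7) = 1 − P(X ≤ 3).
  k=0: C(7,0)·0.90^0·0.10^7 = 0.000000
  k=1: C(7,1)·0.90^1·0.10^6 = 0.000006
  k=2: C(7,2)·0.90^2·0.10^5 = 0.000170
  k=3: C(7,3)·0.90^3·0.10^4 = 0.002551
1 − 0.002728 = 0.997272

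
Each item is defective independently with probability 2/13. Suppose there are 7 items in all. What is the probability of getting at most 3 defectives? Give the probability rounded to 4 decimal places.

0.9867

X ~ Binomial(7, 0.153846); P(X ≤ 3) = Σ C(7,k) p^k (1−p)^(7−k) over k:
  k=0: C(7,0)·0.153846^0·0.846154^7 = 0.310560
  k=1: C(7,1)·0.153846^1·0.846154^6 = 0.395258
  k=2: C(7,2)·0.153846^2·0.846154^5 = 0.215595
  k=3: C(7,3)·0.153846^3·0.846154^4 = 0.065332
Total = 0.986745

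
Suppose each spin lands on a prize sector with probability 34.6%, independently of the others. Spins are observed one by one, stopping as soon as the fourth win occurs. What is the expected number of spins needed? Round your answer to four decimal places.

Y = total spins until the fourth success; negative binomial with r=4, p=0.346.
E[Y] = r / p = 4 / 0.346 = 11.560694

11.5607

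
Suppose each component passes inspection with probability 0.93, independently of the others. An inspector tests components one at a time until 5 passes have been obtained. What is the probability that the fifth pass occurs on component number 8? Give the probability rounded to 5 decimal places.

Y = trial on which the fifth success occurs; negative binomial, r=5, p=0.93.
P(Y=8) = C(7,4) · p^5 · (1−p)^3
= 35 · 0.69569 · 0.000343 = 0.0083517

0.00835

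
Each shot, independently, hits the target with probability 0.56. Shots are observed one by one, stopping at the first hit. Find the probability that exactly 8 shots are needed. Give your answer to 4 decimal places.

Geometric (trials to first success), p = 0.56.
P(Y = 8) = (1−p)^7 · p = 0.0031928 · 0.56 = 0.001788

0.0018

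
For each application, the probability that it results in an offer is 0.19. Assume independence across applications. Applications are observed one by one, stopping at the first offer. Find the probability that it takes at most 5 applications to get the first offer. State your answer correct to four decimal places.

0.6513

Y = number of applications to the first success; geometric, p = 0.19.
P(Y ≤ 5) = 1 − (1−p)^5 = 1 − 0.348678 = 0.651322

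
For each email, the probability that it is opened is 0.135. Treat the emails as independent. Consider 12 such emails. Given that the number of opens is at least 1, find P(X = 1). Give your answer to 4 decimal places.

0.3986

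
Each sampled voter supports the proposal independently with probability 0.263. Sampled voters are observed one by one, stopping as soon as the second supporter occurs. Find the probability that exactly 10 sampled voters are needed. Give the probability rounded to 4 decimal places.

0.0542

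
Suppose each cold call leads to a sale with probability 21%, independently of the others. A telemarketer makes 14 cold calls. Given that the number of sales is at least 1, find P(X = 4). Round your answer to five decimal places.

0.19138

X ~ Binomial(14, 0.21). Want P(X=4 | X≥1) = P(X=4) / P(X≥1).
P(X=4) = C(14,4)·0.21^4·0.79^10 = 0.1843241
P(X≥1) = 1 − 0.0368790 = 0.9631210
Ratio = 0.1843241 / 0.9631210 = 0.1913821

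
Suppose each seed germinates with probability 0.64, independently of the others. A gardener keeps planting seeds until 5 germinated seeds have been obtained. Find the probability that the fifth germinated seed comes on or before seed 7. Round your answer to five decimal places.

0.50938

Finishing within 7 seeds ⇔ at least 5 successes in the first 7. With X ~ Binomial(7, 0.64), P(Y ≤ 7) = 1 − P(X ≤ 4).
  k=0: C(7,0)·0.64^0·0.36^7 = 0.0007836
  k=1: C(7,1)·0.64^1·0.36^6 = 0.0097520
  k=2: C(7,2)·0.64^2·0.36^5 = 0.0520106
  k=3: C(7,3)·0.64^3·0.36^4 = 0.1541054
  k=4: C(7,4)·0.64^4·0.36^3 = 0.2739652
1 − 0.4906169 = 0.5093831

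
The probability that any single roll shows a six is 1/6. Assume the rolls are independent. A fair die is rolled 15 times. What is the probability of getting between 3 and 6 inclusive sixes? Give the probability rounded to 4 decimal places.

0.4612

X ~ Binomial(15, 0.166667); P(3 ≤ X ≤ 6) = Σ C(15,k) p^k (1−p)^(15−k) over k:
  k=3: C(15,3)·0.166667^3·0.833333^12 = 0.236256
  k=4: C(15,4)·0.166667^4·0.833333^11 = 0.141754
  k=5: C(15,5)·0.166667^5·0.833333^10 = 0.062372
  k=6: C(15,6)·0.166667^6·0.833333^9 = 0.020791
Total = 0.461172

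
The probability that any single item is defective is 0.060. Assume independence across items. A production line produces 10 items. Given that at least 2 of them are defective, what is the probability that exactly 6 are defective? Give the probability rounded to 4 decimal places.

0.0001

X ~ Binomial(10, 0.06). Want P(X=6 | X≥2) = P(X=6) / P(X≥2).
P(X=6) = C(10,6)·0.06^6·0.94^4 = 0.000008
P(X≥2) = 1 − 0.538615 − 0.343797 = 0.117588
Ratio = 0.000008 / 0.117588 = 0.000065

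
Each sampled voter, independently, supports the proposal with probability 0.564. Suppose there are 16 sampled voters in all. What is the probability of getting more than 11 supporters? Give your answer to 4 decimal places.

0.1042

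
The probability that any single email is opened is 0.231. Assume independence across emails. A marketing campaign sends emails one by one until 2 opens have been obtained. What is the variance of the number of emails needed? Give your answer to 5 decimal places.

Y = total emails until the second success; negative binomial with r=2, p=0.231.
Var(Y) = r(1−p)/p² = 2·0.769 / 0.231² = 28.8225483

28.82255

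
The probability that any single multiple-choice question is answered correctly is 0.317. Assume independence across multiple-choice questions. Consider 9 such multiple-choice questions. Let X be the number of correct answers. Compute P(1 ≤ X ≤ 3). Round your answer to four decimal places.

X ~ Binomial(9, 0.317); P(1 ≤ X ≤ 3) = Σ C(9,k) p^k (1−p)^(9−k) over k:
  k=1: C(9,1)·0.317^1·0.683^8 = 0.135104
  k=2: C(9,2)·0.317^2·0.683^7 = 0.250822
  k=3: C(9,3)·0.317^3·0.683^6 = 0.271632
Total = 0.657558

0.6576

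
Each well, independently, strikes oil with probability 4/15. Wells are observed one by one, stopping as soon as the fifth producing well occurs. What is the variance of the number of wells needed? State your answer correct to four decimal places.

51.5625

Y = total wells until the fifth success; negative binomial with r=5, p=0.266667.
Var(Y) = r(1−p)/p² = 5·0.733333 / 0.266667² = 51.562500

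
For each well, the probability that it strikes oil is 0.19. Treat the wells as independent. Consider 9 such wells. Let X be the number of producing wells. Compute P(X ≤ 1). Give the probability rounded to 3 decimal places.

0.467

X ~ Binomial(9, 0.19); P(X ≤ 1) = Σ C(9,k) p^k (1−p)^(9−k) over k:
  k=0: C(9,0)·0.19^0·0.81^9 = 0.15009
  k=1: C(9,1)·0.19^1·0.81^8 = 0.31687
Total = 0.46696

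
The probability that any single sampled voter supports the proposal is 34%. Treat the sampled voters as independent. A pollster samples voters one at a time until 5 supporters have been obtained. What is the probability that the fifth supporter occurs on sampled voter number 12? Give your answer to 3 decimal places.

Y = trial on which the fifth success occurs; negative binomial, r=5, p=0.34.
P(Y=12) = C(11,4) · p^5 · (1−p)^7
= 330 · 0.0045435 · 0.054552 = 0.08179

0.082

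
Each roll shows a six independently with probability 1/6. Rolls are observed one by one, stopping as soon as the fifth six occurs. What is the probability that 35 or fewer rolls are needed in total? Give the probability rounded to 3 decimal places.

0.716

Finishing within 35 rolls ⇔ at least 5 successes in the first 35. With X ~ Binomial(35, 0.166667), P(Y ≤ 35) = 1 − P(X ≤ 4).
  k=0: C(35,0)·0.166667^0·0.833333^35 = 0.00169
  k=1: C(35,1)·0.166667^1·0.833333^34 = 0.01185
  k=2: C(35,2)·0.166667^2·0.833333^33 = 0.04029
  k=3: C(35,3)·0.166667^3·0.833333^32 = 0.08865
  k=4: C(35,4)·0.166667^4·0.833333^31 = 0.14183
1 − 0.28432 = 0.71568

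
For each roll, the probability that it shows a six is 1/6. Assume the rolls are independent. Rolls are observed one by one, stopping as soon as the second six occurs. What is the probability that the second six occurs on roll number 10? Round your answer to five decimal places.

0.05814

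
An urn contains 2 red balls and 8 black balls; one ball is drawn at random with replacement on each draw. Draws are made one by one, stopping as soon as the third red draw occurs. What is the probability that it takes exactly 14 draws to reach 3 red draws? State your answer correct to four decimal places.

Y = trial on which the third success occurs; negative binomial, r=3, p=0.20.
P(Y=14) = C(13,2) · p^3 · (1−p)^11
= 78 · 0.008 · 0.085899 = 0.053601

0.0536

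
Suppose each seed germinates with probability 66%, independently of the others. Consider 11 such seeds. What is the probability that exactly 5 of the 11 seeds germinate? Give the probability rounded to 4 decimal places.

0.0894

X ~ Binomial(n=11, p=0.66).
P(X=5) = C(11,5) · p^5 · (1−p)^6
= 462 · 0.12523 · 0.0015448 = 0.089379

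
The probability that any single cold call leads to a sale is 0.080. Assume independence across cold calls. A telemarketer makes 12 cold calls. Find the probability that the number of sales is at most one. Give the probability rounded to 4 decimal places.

0.7513

X ~ Binomial(12, 0.08); P(X ≤ 1) = Σ C(12,k) p^k (1−p)^(12−k) over k:
  k=0: C(12,0)·0.08^0·0.92^12 = 0.367666
  k=1: C(12,1)·0.08^1·0.92^11 = 0.383652
Total = 0.751318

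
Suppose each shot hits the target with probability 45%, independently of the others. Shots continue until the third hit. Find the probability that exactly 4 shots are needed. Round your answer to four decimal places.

0.1504

Y = trial on which the third success occurs; negative binomial, r=3, p=0.45.
P(Y=4) = C(3,2) · p^3 · (1−p)^1
= 3 · 0.091125 · 0.55 = 0.150356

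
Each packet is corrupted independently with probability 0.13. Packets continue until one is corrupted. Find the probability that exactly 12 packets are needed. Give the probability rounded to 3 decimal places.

Geometric (trials to first success), p = 0.13.
P(Y = 12) = (1−p)^11 · p = 0.21613 · 0.13 = 0.02810

0.028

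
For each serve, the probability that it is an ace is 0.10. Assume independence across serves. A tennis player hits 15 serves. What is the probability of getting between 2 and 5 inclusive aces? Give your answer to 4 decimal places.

0.4487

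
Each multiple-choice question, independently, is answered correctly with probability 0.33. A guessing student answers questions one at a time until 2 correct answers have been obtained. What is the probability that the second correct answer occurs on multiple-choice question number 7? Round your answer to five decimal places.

0.08822

Y = trial on which the second success occurs; negative binomial, r=2, p=0.33.
P(Y=7) = C(6,1) · p^2 · (1−p)^5
= 6 · 0.1089 · 0.13501 = 0.0882172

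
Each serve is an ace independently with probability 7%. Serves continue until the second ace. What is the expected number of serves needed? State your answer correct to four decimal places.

28.5714

Y = total serves until the second success; negative binomial with r=2, p=0.07.
E[Y] = r / p = 2 / 0.07 = 28.571429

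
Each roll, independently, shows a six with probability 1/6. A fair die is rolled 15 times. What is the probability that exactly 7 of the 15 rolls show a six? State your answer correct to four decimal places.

0.0053

X ~ Binomial(n=15, p=0.166667).
P(X=7) = C(15,7) · p^7 · (1−p)^8
= 6435 · 3.5722e-06 · 0.23257 = 0.005346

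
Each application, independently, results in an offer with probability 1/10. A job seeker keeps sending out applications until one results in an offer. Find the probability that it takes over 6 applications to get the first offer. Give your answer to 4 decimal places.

Y = number of applications to the first success; geometric, p = 0.10.
P(Y > 6) = P(first 6 all fail) = (1−p)^6 = 0.531441

0.5314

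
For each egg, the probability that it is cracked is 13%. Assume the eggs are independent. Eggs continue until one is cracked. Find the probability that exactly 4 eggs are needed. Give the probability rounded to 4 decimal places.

0.0856

Geometric (trials to first success), p = 0.13.
P(Y = 4) = (1−p)^3 · p = 0.6585 · 0.13 = 0.085605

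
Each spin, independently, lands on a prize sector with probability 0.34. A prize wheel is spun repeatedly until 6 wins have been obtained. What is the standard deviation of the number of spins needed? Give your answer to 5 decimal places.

5.85287

Y = total spins until the sixth success; negative binomial with r=6, p=0.34.
SD(Y) = √[r(1−p)/p²] = √(34.2560554) = 5.8528673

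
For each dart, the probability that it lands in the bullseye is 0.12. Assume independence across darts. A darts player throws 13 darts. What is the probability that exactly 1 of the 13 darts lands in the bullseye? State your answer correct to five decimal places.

0.33645

X ~ Binomial(n=13, p=0.12).
P(X=1) = C(13,1) · p^1 · (1−p)^12
= 13 · 0.12 · 0.21567 = 0.3364470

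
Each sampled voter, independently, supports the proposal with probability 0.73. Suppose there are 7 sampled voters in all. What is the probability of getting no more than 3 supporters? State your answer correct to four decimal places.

0.0905

X ~ Binomial(7, 0.73); P(X ≤ 3) = Σ C(7,k) p^k (1−p)^(7−k) over k:
  k=0: C(7,0)·0.73^0·0.27^7 = 0.000105
  k=1: C(7,1)·0.73^1·0.27^6 = 0.001980
  k=2: C(7,2)·0.73^2·0.27^5 = 0.016058
  k=3: C(7,3)·0.73^3·0.27^4 = 0.072359
Total = 0.090501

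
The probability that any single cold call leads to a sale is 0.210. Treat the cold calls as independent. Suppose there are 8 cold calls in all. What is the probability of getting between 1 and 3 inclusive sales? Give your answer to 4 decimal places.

0.7824

X ~ Binomial(8, 0.21); P(1 ≤ X ≤ 3) = Σ C(8,k) p^k (1−p)^(8−k) over k:
  k=1: C(8,1)·0.21^1·0.79^7 = 0.322626
  k=2: C(8,2)·0.21^2·0.79^6 = 0.300164
  k=3: C(8,3)·0.21^3·0.79^5 = 0.159581
Total = 0.782371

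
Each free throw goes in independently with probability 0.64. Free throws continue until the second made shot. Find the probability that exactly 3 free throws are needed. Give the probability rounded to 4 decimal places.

Y = trial on which the second success occurs; negative binomial, r=2, p=0.64.
P(Y=3) = C(2,1) · p^2 · (1−p)^1
= 2 · 0.4096 · 0.36 = 0.294912

0.2949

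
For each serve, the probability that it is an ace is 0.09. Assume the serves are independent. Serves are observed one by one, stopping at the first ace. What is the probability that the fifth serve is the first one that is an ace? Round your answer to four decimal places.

Geometric (trials to first success), p = 0.09.
P(Y = 5) = (1−p)^4 · p = 0.68575 · 0.09 = 0.061717

0.0617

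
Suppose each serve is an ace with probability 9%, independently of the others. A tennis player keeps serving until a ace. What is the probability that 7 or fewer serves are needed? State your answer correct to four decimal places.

Y = number of serves to the first success; geometric, p = 0.09.
P(Y ≤ 7) = 1 − (1−p)^7 = 1 − 0.516761 = 0.483239

0.4832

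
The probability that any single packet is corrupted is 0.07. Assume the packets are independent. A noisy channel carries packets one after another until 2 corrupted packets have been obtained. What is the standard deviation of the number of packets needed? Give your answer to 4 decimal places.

19.4831

Y = total packets until the second success; negative binomial with r=2, p=0.07.
SD(Y) = √[r(1−p)/p²] = √(379.591837) = 19.483117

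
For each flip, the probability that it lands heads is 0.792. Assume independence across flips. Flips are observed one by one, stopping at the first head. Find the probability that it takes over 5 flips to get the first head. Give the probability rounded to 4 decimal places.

0.0004

Y = number of flips to the first success; geometric, p = 0.792.
P(Y > 5) = P(first 5 all fail) = (1−p)^5 = 0.000389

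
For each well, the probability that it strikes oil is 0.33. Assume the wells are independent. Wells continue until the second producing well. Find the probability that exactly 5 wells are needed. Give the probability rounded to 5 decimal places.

Y = trial on which the second success occurs; negative binomial, r=2, p=0.33.
P(Y=5) = C(4,1) · p^2 · (1−p)^3
= 4 · 0.1089 · 0.30076 = 0.1310124

0.13101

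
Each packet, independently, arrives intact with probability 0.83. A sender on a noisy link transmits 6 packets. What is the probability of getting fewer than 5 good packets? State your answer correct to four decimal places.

0.2713

X ~ Binomial(6, 0.83); P(X ≤ 4) = Σ C(6,k) p^k (1−p)^(6−k) over k:
  k=0: C(6,0)·0.83^0·0.17^6 = 0.000024
  k=1: C(6,1)·0.83^1·0.17^5 = 0.000707
  k=2: C(6,2)·0.83^2·0.17^4 = 0.008631
  k=3: C(6,3)·0.83^3·0.17^3 = 0.056184
  k=4: C(6,4)·0.83^4·0.17^2 = 0.205732
Total = 0.271277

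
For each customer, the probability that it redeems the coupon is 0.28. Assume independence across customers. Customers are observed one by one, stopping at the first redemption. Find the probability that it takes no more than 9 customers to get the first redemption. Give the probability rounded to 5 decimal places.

Y = number of customers to the first success; geometric, p = 0.28.
P(Y ≤ 9) = 1 − (1−p)^9 = 1 − 0.0519987 = 0.9480013

0.94800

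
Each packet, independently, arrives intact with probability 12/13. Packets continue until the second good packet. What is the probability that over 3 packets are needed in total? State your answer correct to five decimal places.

Needing more than 3 packets ⇔ fewer than 2 successes in the first 3. With X ~ Binomial(3, 0.923077), P(Y > 3) = P(X ≤ 1).
  k=0: C(3,0)·0.923077^0·0.076923^3 = 0.0004552
  k=1: C(3,1)·0.923077^1·0.076923^2 = 0.0163860
P(X ≤ 1) = 0.0168411

0.01684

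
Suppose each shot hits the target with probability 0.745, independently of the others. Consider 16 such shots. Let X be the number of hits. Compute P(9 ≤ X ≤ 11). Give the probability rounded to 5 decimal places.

0.35747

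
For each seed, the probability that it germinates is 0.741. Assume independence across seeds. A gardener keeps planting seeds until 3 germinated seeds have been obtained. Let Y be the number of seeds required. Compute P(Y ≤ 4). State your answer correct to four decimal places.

0.7230

Finishing within 4 seeds ⇔ at least 3 successes in the first 4. With X ~ Binomial(4, 0.741), P(Y ≤ 4) = 1 − P(X ≤ 2).
  k=0: C(4,0)·0.741^0·0.259^4 = 0.004500
  k=1: C(4,1)·0.741^1·0.259^3 = 0.051496
  k=2: C(4,2)·0.741^2·0.259^2 = 0.220997
1 − 0.276994 = 0.723006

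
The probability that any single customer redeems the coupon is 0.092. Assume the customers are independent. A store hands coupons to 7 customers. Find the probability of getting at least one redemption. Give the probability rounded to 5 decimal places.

0.49114

P(at least one) = 1 − P(none) = 1 − (1 − 0.092)^7
= 1 − 0.5088631 = 0.4911369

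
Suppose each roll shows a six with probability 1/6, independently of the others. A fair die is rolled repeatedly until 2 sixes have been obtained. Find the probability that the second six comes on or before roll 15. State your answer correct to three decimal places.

Finishing within 15 rolls ⇔ at least 2 successes in the first 15. With X ~ Binomial(15, 0.166667), P(Y ≤ 15) = 1 − P(X ≤ 1).
  k=0: C(15,0)·0.166667^0·0.833333^15 = 0.06491
  k=1: C(15,1)·0.166667^1·0.833333^14 = 0.19472
1 − 0.25962 = 0.74038

0.740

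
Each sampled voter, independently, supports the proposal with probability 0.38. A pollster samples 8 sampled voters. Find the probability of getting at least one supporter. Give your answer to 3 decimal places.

0.978

P(at least one) = 1 − P(none) = 1 − (1 − 0.38)^8
= 1 − 0.02183 = 0.97817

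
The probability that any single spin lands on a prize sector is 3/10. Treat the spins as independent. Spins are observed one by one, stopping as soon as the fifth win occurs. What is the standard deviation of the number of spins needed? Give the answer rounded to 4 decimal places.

Y = total spins until the fifth success; negative binomial with r=5, p=0.30.
SD(Y) = √[r(1−p)/p²] = √(38.888889) = 6.236096

6.2361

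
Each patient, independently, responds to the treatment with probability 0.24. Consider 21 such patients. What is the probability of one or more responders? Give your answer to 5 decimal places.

0.99686

P(at least one) = 1 − P(none) = 1 − (1 − 0.24)^21
= 1 − 0.0031411 = 0.9968589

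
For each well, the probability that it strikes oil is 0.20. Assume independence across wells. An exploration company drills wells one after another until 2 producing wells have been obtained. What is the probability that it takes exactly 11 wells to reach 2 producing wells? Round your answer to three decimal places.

Y = trial on which the second success occurs; negative binomial, r=2, p=0.20.
P(Y=11) = C(10,1) · p^2 · (1−p)^9
= 10 · 0.04 · 0.13422 = 0.05369

0.054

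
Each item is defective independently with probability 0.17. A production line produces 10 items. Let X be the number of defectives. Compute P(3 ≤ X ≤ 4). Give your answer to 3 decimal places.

0.217

X ~ Binomial(10, 0.17); P(3 ≤ X ≤ 4) = Σ C(10,k) p^k (1−p)^(10−k) over k:
  k=3: C(10,3)·0.17^3·0.83^7 = 0.15998
  k=4: C(10,4)·0.17^4·0.83^6 = 0.05734
Total = 0.21733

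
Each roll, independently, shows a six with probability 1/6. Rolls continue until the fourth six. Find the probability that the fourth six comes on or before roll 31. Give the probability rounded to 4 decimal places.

Finishing within 31 rolls ⇔ at least 4 successes in the first 31. With X ~ Binomial(31, 0.166667), P(Y ≤ 31) = 1 − P(X ≤ 3).
  k=0: C(31,0)·0.166667^0·0.833333^31 = 0.003511
  k=1: C(31,1)·0.166667^1·0.833333^30 = 0.021766
  k=2: C(31,2)·0.166667^2·0.833333^29 = 0.065297
  k=3: C(31,3)·0.166667^3·0.833333^28 = 0.126241
1 − 0.216815 = 0.783185

0.7832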